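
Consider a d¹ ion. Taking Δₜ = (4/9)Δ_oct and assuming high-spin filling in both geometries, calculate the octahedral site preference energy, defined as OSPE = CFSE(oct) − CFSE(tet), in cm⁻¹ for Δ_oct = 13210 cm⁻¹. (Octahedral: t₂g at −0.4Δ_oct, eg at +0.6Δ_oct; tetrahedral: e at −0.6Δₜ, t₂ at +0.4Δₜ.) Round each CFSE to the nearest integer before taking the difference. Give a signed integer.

In an octahedral site d¹ (HS) is t₂g¹ eg⁰, giving CFSE(oct) = -0.4Δ_oct = -5284 cm⁻¹.
In a tetrahedral site the filling is e¹ t₂⁰: CFSE(tet) = -0.6Δₜ = -0.6 × (4/9)(13210) = -3523 cm⁻¹.
OSPE = CFSE(oct) − CFSE(tet) = -5284 − (-3523) = -1761 cm⁻¹.

-1761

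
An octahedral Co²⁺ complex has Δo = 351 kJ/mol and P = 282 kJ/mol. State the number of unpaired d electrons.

Co sits in group 9; removing 2 electrons leaves Co²⁺ with 9 − 2 = 7 d electrons.
Since Δo = 351 kJ/mol > P = 282 kJ/mol, the complex adopts the low-spin configuration.
Configuration: t₂g⁶ eg¹.
Unpaired electrons: 1.

1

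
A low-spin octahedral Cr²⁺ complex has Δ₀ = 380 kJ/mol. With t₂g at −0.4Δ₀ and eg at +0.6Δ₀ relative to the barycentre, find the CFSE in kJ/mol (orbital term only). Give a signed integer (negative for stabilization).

Cr²⁺: group 6, so d-count = 6 − 2 = 4.
The d⁴ electrons fill as t₂g⁴ eg⁰.
The orbital stabilization is -1.6Δ₀ = -1.6 × 380 = -608 kJ/mol.

-608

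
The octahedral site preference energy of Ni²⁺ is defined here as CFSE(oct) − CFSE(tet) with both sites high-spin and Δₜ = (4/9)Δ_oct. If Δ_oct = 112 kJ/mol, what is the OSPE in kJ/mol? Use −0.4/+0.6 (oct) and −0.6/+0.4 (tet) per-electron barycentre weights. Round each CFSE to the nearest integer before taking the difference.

-94

Ni is in group 10, so Ni²⁺ is d⁸ (10 − 2 = 8).
Octahedral (high-spin): t2g^6 e_g^2, CFSE = 6(−0.4) + 2(+0.6) = -1.2Δ_oct = -1.2 × 112 = -134 kJ/mol.
Tetrahedral: e^4 t2^4, CFSE = 4(−0.6) + 4(+0.4) = -0.8Δₜ = -0.8 × (4/9) × 112 = -40 kJ/mol.
OSPE = -134 − (-40) = -94 kJ/mol.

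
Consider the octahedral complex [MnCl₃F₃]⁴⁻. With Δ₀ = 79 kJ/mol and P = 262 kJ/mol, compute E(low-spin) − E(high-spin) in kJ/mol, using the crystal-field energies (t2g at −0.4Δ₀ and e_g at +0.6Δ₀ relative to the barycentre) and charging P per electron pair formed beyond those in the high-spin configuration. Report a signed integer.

Ligand charges: 3×(-1) from Cl⁻ and 3×(-1) from F⁻ sum to -6; with overall charge -4, Mn is +2.
Mn is in group 7, so Mn²⁺ is d⁵ (7 − 2 = 5).
High-spin d⁵ fills as t2g^3 e_g^2 with CFSE 3(−0.4) + 2(+0.6) = 0.0Δ₀ = 0 kJ/mol.
Low-spin t2g^5 e_g^0 gives -2.0Δ₀ = -158 kJ/mol, but forming 2 extra pairs costs 2P = 524 kJ/mol, so E(LS) = -158 + 524 = 366 kJ/mol.
Thus E(LS) − E(HS) = 366 kJ/mol.

366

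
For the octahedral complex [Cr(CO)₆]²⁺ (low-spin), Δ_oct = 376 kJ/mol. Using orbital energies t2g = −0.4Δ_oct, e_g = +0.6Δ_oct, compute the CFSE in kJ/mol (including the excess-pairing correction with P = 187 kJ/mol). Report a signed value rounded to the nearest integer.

-415

CO is neutral, so the +2 overall charge sits on Cr: oxidation state +2.
Cr sits in group 6; removing 2 electrons leaves Cr²⁺ with 6 − 2 = 4 d electrons.
Configuration: t2g^4 e_g^0.
Orbital CFSE = 4(-0.4) + 0(0.6) = -1.6Δ_oct = -1.6 × 376 = -602 kJ/mol.
Pairing penalty: 1 pair vs 0 in the high-spin reference → 1 extra × P = 187 kJ/mol.
Net CFSE = -602 + 187 = -415 kJ/mol.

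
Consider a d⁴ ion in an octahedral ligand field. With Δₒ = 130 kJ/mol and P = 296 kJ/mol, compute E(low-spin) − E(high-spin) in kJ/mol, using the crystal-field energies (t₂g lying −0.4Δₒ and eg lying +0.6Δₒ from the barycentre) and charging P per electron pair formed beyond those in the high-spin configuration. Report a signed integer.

In the high-spin limit (t₂g³ eg¹) the orbital term is -0.6Δₒ = -78 kJ/mol, with no excess pairing.
Low-spin: t₂g⁴ eg⁰, orbital CFSE = -1.6Δₒ = -208 kJ/mol; plus 1 excess pair × P = +296 kJ/mol; total 88 kJ/mol.
Thus E(LS) − E(HS) = 166 kJ/mol.

166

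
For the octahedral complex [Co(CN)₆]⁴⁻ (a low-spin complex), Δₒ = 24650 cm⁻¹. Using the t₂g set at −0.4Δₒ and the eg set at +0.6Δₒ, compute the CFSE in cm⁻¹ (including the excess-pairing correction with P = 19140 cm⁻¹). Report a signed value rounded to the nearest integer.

Each CN⁻ contributes -1; 6 × (-1) = -6. With overall charge -4, Co is in the +2 oxidation state.
Co²⁺: group 9, so d-count = 9 − 2 = 7.
The d⁷ electrons fill as t₂g⁶ eg¹.
CFSE(orbital) = 6×(-0.4Δₒ) + 1×(0.6Δₒ) = -1.8Δₒ; with Δₒ = 24650 cm⁻¹ that is -44370 cm⁻¹.
High-spin d⁷ would be t₂g⁵ eg² with 2 pairs; low-spin has 3, so 1 excess pair costs +1P = +19140 cm⁻¹.
Net CFSE = -44370 + 19140 = -25230 cm⁻¹.

-25230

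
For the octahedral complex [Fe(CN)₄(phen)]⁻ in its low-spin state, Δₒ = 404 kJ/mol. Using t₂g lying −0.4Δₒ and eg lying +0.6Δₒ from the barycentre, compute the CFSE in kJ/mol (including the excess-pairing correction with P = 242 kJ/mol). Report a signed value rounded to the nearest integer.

Ligand charges: 4×(-1) from CN⁻ and 1×(+0) from phen sum to -4; with overall charge -1, Fe is +3.
Group 8 minus oxidation state +3 gives a d⁵ configuration for Fe³⁺.
Electron filling gives t₂g⁵ eg⁰.
CFSE(orbital) = 5×(-0.4Δₒ) + 0×(0.6Δₒ) = -2.0Δₒ; with Δₒ = 404 kJ/mol that is -808 kJ/mol.
High-spin d⁵ would be t₂g³ eg² with 0 pairs; low-spin has 2, so 2 excess pairs cost +2P = +484 kJ/mol.
Combining: -808 + 484 = -324 kJ/mol.

-324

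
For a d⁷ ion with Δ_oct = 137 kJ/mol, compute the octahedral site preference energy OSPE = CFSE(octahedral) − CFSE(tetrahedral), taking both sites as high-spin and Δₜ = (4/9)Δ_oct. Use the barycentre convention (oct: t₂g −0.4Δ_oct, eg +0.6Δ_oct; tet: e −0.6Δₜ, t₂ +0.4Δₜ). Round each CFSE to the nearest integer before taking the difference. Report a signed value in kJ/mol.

In an octahedral site d⁷ (HS) is t2g^5 e_g^2, giving CFSE(oct) = -0.8Δ_oct = -110 kJ/mol.
Tetrahedral: e^4 t2^3, CFSE = 4(−0.6) + 3(+0.4) = -1.2Δₜ = -1.2 × (4/9) × 137 = -73 kJ/mol.
OSPE = -110 − (-73) = -37 kJ/mol.

-37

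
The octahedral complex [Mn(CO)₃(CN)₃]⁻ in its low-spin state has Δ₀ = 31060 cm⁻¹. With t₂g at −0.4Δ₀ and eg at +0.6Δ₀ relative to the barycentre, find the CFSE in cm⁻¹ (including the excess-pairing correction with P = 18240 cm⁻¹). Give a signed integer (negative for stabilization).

-25640

Ligand charges: 3×(+0) from CO and 3×(-1) from CN⁻ sum to -3; with overall charge -1, Mn is +2.
Mn sits in group 7; removing 2 electrons leaves Mn²⁺ with 7 − 2 = 5 d electrons.
Configuration: t₂g⁵ eg⁰.
The orbital stabilization is -2.0Δ₀ = -2.0 × 31060 = -62120 cm⁻¹.
Pairing penalty: 2 pairs vs 0 in the high-spin reference → 2 extra × P = 36480 cm⁻¹.
Overall CFSE = -62120 + 36480 = -25640 cm⁻¹.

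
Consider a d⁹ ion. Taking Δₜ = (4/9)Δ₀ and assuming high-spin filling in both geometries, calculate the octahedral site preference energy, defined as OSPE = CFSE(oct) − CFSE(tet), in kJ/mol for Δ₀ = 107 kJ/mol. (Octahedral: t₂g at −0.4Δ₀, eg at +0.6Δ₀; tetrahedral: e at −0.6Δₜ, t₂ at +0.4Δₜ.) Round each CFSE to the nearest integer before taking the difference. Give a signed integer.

-45

Octahedral (high-spin): t₂g⁶ eg³, CFSE = 6(−0.4) + 3(+0.6) = -0.6Δ₀ = -0.6 × 107 = -64 kJ/mol.
In a tetrahedral site the filling is e⁴ t₂⁵: CFSE(tet) = -0.4Δₜ = -0.4 × (4/9)(107) = -19 kJ/mol.
Subtracting, OSPE = -64 − (-19) = -45 kJ/mol.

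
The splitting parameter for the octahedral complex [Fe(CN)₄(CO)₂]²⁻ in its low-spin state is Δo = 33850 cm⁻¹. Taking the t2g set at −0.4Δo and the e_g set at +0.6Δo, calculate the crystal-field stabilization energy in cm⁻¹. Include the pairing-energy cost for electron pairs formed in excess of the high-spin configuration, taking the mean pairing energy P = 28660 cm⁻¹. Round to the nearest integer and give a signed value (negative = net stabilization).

Ligand charges: 4×(-1) from CN⁻ and 2×(+0) from CO sum to -4; with overall charge -2, Fe is +2.
Fe is in group 8, so Fe²⁺ is d⁶ (8 − 2 = 6).
Configuration: t2g^6 e_g^0.
The orbital stabilization is -2.4Δo = -2.4 × 33850 = -81240 cm⁻¹.
Pairing penalty: 3 pairs vs 1 in the high-spin reference → 2 extra × P = 57320 cm⁻¹.
Overall CFSE = -81240 + 57320 = -23920 cm⁻¹.

-23920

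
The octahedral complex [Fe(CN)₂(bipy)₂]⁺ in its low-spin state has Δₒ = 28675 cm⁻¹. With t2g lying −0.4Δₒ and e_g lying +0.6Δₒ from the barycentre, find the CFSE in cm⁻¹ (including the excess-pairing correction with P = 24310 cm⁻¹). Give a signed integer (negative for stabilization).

Ligand charges: 2×(-1) from CN⁻ and 2×(+0) from bipy sum to -2; with overall charge +1, Fe is +3.
Fe is in group 8, so Fe³⁺ is d⁵ (8 − 3 = 5).
Electron filling gives t2g^5 e_g^0.
Orbital CFSE = 5(-0.4) + 0(0.6) = -2.0Δₒ = -2.0 × 28675 = -57350 cm⁻¹.
Relative to high-spin t2g^3 e_g^2 (0 paired), the low-spin configuration has 2 additional pairs, contributing +2 × 24310 = +48620 cm⁻¹.
Overall CFSE = -57350 + 48620 = -8730 cm⁻¹.

-8730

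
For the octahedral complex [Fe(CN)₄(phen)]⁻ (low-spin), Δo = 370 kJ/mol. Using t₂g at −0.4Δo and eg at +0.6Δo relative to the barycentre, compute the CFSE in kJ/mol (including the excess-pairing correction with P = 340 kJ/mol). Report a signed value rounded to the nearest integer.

-60

Ligand charges: 4×(-1) from CN⁻ and 1×(+0) from phen sum to -4; with overall charge -1, Fe is +3.
Fe sits in group 8; removing 3 electrons leaves Fe³⁺ with 8 − 3 = 5 d electrons.
The d⁵ electrons fill as t₂g⁵ eg⁰.
Orbital CFSE = 5(-0.4) + 0(0.6) = -2.0Δo = -2.0 × 370 = -740 kJ/mol.
Pairing penalty: 2 pairs vs 0 in the high-spin reference → 2 extra × P = 680 kJ/mol.
Net CFSE = -740 + 680 = -60 kJ/mol.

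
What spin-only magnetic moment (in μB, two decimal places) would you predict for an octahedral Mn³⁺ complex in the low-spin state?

2.83 μB

Mn³⁺: group 7, so d-count = 7 − 3 = 4.
Configuration: t₂g⁴ eg⁰ → 2 unpaired electrons.
μ(spin-only) = √[2(2+2)] = √8 ≈ 2.83 μB.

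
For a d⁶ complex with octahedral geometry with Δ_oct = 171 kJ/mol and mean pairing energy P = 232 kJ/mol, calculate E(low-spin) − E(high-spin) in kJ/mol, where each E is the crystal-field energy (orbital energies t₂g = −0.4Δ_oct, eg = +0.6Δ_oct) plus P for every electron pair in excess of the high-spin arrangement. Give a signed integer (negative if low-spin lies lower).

High-spin: t₂g⁴ eg², CFSE = -0.4Δ_oct = -68 kJ/mol.
Low-spin t₂g⁶ eg⁰ gives -2.4Δ_oct = -410 kJ/mol, but forming 2 extra pairs costs 2P = 464 kJ/mol, so E(LS) = -410 + 464 = 54 kJ/mol.
Thus E(LS) − E(HS) = 122 kJ/mol.

122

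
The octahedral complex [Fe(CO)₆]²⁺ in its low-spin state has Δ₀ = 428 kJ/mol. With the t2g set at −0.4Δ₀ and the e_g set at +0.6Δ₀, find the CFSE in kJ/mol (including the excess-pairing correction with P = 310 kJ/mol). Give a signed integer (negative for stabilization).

CO is neutral, so the +2 overall charge sits on Fe: oxidation state +2.
Fe sits in group 8; removing 2 electrons leaves Fe²⁺ with 8 − 2 = 6 d electrons.
Electron filling gives t2g^6 e_g^0.
The orbital stabilization is -2.4Δ₀ = -2.4 × 428 = -1027 kJ/mol.
High-spin d⁶ would be t2g^4 e_g^2 with 1 pair; low-spin has 3, so 2 excess pairs cost +2P = +620 kJ/mol.
Combining: -1027 + 620 = -407 kJ/mol.

-407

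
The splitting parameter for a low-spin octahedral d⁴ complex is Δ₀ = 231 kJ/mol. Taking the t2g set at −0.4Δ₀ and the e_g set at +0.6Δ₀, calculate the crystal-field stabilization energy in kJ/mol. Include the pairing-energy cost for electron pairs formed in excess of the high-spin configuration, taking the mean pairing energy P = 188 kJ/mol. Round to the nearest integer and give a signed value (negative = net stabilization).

Configuration: t2g^4 e_g^0.
Orbital CFSE = 4(-0.4) + 0(0.6) = -1.6Δ₀ = -1.6 × 231 = -370 kJ/mol.
Relative to high-spin t2g^3 e_g^1 (0 paired), the low-spin configuration has 1 additional pair, contributing +1 × 188 = +188 kJ/mol.
Net CFSE = -370 + 188 = -182 kJ/mol.

-182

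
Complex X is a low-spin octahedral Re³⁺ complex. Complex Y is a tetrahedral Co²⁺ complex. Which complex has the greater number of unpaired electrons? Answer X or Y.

Y

X: Re is in group 7, so Re³⁺ is d⁴ (7 − 3 = 4); t2g^4 e_g^0 → 2 unpaired.
Y: Co is in group 9, so Co²⁺ is d⁷ (9 − 2 = 7); With tetrahedral geometry the complex is necessarily high-spin; e^4 t2^3 → 3 unpaired.
So Y has more unpaired electrons.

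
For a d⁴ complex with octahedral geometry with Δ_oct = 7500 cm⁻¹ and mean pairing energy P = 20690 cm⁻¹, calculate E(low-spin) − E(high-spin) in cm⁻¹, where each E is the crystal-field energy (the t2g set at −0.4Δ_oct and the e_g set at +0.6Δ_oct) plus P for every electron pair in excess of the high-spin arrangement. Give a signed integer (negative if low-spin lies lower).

High-spin: t2g^3 e_g^1, CFSE = -0.6Δ_oct = -4500 cm⁻¹.
Low-spin t2g^4 e_g^0 gives -1.6Δ_oct = -12000 cm⁻¹, but forming 1 extra pair costs 1P = 20690 cm⁻¹, so E(LS) = -12000 + 20690 = 8690 cm⁻¹.
E(LS) − E(HS) = 8690 − (-4500) = 13190 cm⁻¹.

13190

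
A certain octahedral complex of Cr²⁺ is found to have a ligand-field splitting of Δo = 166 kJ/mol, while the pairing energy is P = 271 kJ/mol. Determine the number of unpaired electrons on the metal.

4

Cr is in group 6, so Cr²⁺ is d⁴ (6 − 2 = 4).
Δo < P, so pairing is avoided: the ground state is high-spin.
That gives t2g^3 e_g^1.
Unpaired electrons: 4.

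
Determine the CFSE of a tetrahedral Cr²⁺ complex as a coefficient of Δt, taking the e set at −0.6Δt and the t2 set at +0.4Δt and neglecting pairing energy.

Group 6 minus oxidation state +2 gives a d⁴ configuration for Cr²⁺.
With tetrahedral geometry the complex is necessarily high-spin.
Configuration: e^2 t2^2.
CFSE = 2(-0.6Δt) + 2(0.4Δt) = -1.2Δt + 0.8Δt = -0.4Δt.

-0.4 Δt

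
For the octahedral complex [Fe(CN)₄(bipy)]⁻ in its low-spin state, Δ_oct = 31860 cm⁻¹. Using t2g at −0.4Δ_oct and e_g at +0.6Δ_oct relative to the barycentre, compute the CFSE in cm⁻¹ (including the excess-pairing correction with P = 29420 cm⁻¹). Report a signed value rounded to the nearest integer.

Ligand charges: 4×(-1) from CN⁻ and 1×(+0) from bipy sum to -4; with overall charge -1, Fe is +3.
Fe sits in group 8; removing 3 electrons leaves Fe³⁺ with 8 − 3 = 5 d electrons.
The d⁵ electrons fill as t2g^5 e_g^0.
Orbital CFSE = 5(-0.4) + 0(0.6) = -2.0Δ_oct = -2.0 × 31860 = -63720 cm⁻¹.
Relative to high-spin t2g^3 e_g^2 (0 paired), the low-spin configuration has 2 additional pairs, contributing +2 × 29420 = +58840 cm⁻¹.
Overall CFSE = -63720 + 58840 = -4880 cm⁻¹.

-4880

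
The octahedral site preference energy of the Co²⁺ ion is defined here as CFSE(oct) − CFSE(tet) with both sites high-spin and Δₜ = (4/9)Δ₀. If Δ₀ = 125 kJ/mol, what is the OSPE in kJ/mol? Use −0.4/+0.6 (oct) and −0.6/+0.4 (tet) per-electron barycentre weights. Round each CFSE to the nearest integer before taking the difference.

Co is in group 9, so Co²⁺ is d⁷ (9 − 2 = 7).
Octahedral high-spin t2g^5 e_g^2: CFSE = -0.8 × 125 = -100 kJ/mol.
Tetrahedral e^4 t2^3 gives -1.2Δₜ = -1.2 × (4/9) × 125 = -67 kJ/mol.
OSPE = CFSE(oct) − CFSE(tet) = -100 − (-67) = -33 kJ/mol.

-33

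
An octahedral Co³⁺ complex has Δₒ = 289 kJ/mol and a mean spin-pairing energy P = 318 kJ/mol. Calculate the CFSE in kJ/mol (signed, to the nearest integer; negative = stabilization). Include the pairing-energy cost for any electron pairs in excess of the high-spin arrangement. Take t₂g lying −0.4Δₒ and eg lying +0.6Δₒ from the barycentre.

-116

Co sits in group 9; removing 3 electrons leaves Co³⁺ with 9 − 3 = 6 d electrons.
Δₒ < P, so pairing is avoided: the ground state is high-spin.
That gives t₂g⁴ eg².
Orbital CFSE = -0.4Δₒ = -0.4 × 289 = -116 kJ/mol.
High-spin has no excess pairs, so no pairing correction applies.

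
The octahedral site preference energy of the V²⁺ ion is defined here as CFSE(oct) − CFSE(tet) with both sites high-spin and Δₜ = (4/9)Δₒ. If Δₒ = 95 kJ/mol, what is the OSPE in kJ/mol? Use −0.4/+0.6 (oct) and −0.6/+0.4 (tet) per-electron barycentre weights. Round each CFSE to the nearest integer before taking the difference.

Group 5 minus oxidation state +2 gives a d³ configuration for V²⁺.
Octahedral high-spin t₂g³ eg⁰: CFSE = -1.2 × 95 = -114 kJ/mol.
Tetrahedral e² t₂¹ gives -0.8Δₜ = -0.8 × (4/9) × 95 = -34 kJ/mol.
Subtracting, OSPE = -114 − (-34) = -80 kJ/mol.

-80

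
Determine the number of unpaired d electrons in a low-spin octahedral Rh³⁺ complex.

Rh sits in group 9; removing 3 electrons leaves Rh³⁺ with 9 − 3 = 6 d electrons.
Configuration: t2g^6 e_g^0, giving 0 unpaired electrons.

0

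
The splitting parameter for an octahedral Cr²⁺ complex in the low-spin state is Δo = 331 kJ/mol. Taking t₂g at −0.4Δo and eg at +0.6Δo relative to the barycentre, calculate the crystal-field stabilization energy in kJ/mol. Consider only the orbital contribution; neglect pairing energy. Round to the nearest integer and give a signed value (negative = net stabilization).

-530

Group 6 minus oxidation state +2 gives a d⁴ configuration for Cr²⁺.
Electron filling gives t₂g⁴ eg⁰.
Orbital CFSE = 4(-0.4) + 0(0.6) = -1.6Δo = -1.6 × 331 = -530 kJ/mol.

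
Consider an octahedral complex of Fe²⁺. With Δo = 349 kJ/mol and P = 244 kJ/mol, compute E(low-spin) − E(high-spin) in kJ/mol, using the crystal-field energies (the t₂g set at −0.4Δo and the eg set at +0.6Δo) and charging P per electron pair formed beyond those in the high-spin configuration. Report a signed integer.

-210

Group 8 minus oxidation state +2 gives a d⁶ configuration for Fe²⁺.
High-spin: t₂g⁴ eg², CFSE = -0.4Δo = -140 kJ/mol.
Low-spin: t₂g⁶ eg⁰, orbital CFSE = -2.4Δo = -838 kJ/mol; plus 2 excess pairs × P = +488 kJ/mol; total -350 kJ/mol.
The difference is -350 − (-140) = -210 kJ/mol, so low-spin lies lower.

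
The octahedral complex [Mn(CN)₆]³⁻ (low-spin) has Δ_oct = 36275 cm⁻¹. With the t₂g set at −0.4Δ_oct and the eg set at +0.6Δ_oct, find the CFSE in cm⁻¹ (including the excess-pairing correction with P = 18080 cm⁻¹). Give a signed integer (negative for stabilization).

-39960

Each CN⁻ contributes -1; 6 × (-1) = -6. With overall charge -3, Mn is in the +3 oxidation state.
Group 7 minus oxidation state +3 gives a d⁴ configuration for Mn³⁺.
The d⁴ electrons fill as t₂g⁴ eg⁰.
The orbital stabilization is -1.6Δ_oct = -1.6 × 36275 = -58040 cm⁻¹.
High-spin d⁴ would be t₂g³ eg¹ with 0 pairs; low-spin has 1, so 1 excess pair costs +1P = +18080 cm⁻¹.
Overall CFSE = -58040 + 18080 = -39960 cm⁻¹.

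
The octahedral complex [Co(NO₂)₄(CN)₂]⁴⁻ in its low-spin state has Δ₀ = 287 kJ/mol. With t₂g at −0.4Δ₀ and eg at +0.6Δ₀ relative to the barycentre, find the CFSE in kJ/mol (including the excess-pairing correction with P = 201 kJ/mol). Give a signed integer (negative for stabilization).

Ligand charges: 4×(-1) from NO₂⁻ and 2×(-1) from CN⁻ sum to -6; with overall charge -4, Co is +2.
Group 9 minus oxidation state +2 gives a d⁷ configuration for Co²⁺.
Configuration: t₂g⁶ eg¹.
CFSE(orbital) = 6×(-0.4Δ₀) + 1×(0.6Δ₀) = -1.8Δ₀; with Δ₀ = 287 kJ/mol that is -517 kJ/mol.
Pairing penalty: 3 pairs vs 2 in the high-spin reference → 1 extra × P = 201 kJ/mol.
Net CFSE = -517 + 201 = -316 kJ/mol.

-316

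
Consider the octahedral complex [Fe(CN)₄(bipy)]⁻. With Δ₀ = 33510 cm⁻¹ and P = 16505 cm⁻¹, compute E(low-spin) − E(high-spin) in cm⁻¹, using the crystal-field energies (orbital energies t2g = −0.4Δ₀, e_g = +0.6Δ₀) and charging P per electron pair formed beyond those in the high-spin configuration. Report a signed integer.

Ligand charges: 4×(-1) from CN⁻ and 1×(+0) from bipy sum to -4; with overall charge -1, Fe is +3.
Fe is in group 8, so Fe³⁺ is d⁵ (8 − 3 = 5).
In the high-spin limit (t2g^3 e_g^2) the orbital term is 0.0Δ₀ = 0 cm⁻¹, with no excess pairing.
Low-spin t2g^5 e_g^0 gives -2.0Δ₀ = -67020 cm⁻¹, but forming 2 extra pairs costs 2P = 33010 cm⁻¹, so E(LS) = -67020 + 33010 = -34010 cm⁻¹.
The difference is -34010 − (0) = -34010 cm⁻¹, so low-spin lies lower.

-34010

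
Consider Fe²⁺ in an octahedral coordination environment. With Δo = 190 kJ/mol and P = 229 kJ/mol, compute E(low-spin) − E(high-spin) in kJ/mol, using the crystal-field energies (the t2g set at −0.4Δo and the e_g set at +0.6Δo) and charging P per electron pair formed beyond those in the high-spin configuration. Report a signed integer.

78

Fe²⁺: group 8, so d-count = 8 − 2 = 6.
High-spin: t2g^4 e_g^2, CFSE = -0.4Δo = -76 kJ/mol.
Low-spin: t2g^6 e_g^0, orbital CFSE = -2.4Δo = -456 kJ/mol; plus 2 excess pairs × P = +458 kJ/mol; total 2 kJ/mol.
The difference is 2 − (-76) = 78 kJ/mol, so high-spin lies lower.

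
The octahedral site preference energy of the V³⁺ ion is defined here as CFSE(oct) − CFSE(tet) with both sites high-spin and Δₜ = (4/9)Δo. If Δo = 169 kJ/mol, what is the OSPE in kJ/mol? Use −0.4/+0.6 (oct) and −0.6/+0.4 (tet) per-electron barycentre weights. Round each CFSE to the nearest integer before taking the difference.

-45

V sits in group 5; removing 3 electrons leaves V³⁺ with 5 − 3 = 2 d electrons.
Octahedral high-spin t₂g² eg⁰: CFSE = -0.8 × 169 = -135 kJ/mol.
In a tetrahedral site the filling is e² t₂⁰: CFSE(tet) = -1.2Δₜ = -1.2 × (4/9)(169) = -90 kJ/mol.
Subtracting, OSPE = -135 − (-90) = -45 kJ/mol.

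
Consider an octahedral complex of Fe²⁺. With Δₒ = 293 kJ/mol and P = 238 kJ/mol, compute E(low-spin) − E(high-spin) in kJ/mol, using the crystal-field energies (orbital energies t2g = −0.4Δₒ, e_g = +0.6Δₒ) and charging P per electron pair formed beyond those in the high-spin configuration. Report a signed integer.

Fe sits in group 8; removing 2 electrons leaves Fe²⁺ with 8 − 2 = 6 d electrons.
High-spin: t2g^4 e_g^2, CFSE = -0.4Δₒ = -117 kJ/mol.
Low-spin t2g^6 e_g^0 gives -2.4Δₒ = -703 kJ/mol, but forming 2 extra pairs costs 2P = 476 kJ/mol, so E(LS) = -703 + 476 = -227 kJ/mol.
Thus E(LS) − E(HS) = -110 kJ/mol.

-110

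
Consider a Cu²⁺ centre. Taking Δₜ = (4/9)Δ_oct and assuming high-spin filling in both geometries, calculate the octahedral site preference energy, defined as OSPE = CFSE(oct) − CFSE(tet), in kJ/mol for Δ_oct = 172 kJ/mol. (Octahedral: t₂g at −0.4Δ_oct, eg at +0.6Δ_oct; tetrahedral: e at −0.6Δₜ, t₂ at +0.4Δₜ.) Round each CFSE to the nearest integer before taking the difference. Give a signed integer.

-72

Cu is in group 11, so Cu²⁺ is d⁹ (11 − 2 = 9).
In an octahedral site d⁹ (HS) is t2g^6 e_g^3, giving CFSE(oct) = -0.6Δ_oct = -103 kJ/mol.
Tetrahedral e^4 t2^5 gives -0.4Δₜ = -0.4 × (4/9) × 172 = -31 kJ/mol.
OSPE = -103 − (-31) = -72 kJ/mol.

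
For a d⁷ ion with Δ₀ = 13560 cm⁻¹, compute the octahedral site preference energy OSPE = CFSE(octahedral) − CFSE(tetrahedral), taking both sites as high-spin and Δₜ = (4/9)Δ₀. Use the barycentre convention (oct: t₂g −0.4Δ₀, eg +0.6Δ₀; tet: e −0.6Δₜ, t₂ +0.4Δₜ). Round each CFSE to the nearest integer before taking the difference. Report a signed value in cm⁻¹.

-3616

Octahedral high-spin t₂g⁵ eg²: CFSE = -0.8 × 13560 = -10848 cm⁻¹.
Tetrahedral: e⁴ t₂³, CFSE = 4(−0.6) + 3(+0.4) = -1.2Δₜ = -1.2 × (4/9) × 13560 = -7232 cm⁻¹.
Subtracting, OSPE = -10848 − (-7232) = -3616 cm⁻¹.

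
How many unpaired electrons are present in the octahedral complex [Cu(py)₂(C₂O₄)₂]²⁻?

1

Ligand charges: 2×(+0) from py and 2×(-2) from C₂O₄²⁻ sum to -4; with overall charge -2, Cu is +2.
Cu sits in group 11; removing 2 electrons leaves Cu²⁺ with 11 − 2 = 9 d electrons.
Configuration: t₂g⁶ eg³, giving 1 unpaired electron.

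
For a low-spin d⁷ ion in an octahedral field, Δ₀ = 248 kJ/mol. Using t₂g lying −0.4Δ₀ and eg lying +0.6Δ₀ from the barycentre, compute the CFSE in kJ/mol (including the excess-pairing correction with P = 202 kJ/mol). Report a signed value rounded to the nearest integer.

Configuration: t₂g⁶ eg¹.
CFSE(orbital) = 6×(-0.4Δ₀) + 1×(0.6Δ₀) = -1.8Δ₀; with Δ₀ = 248 kJ/mol that is -446 kJ/mol.
High-spin d⁷ would be t₂g⁵ eg² with 2 pairs; low-spin has 3, so 1 excess pair costs +1P = +202 kJ/mol.
Overall CFSE = -446 + 202 = -244 kJ/mol.

-244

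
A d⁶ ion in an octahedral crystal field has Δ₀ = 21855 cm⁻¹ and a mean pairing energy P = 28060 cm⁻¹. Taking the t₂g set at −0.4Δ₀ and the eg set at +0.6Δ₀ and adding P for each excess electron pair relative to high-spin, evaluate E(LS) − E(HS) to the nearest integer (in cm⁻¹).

In the high-spin limit (t₂g⁴ eg²) the orbital term is -0.4Δ₀ = -8742 cm⁻¹, with no excess pairing.
For low-spin the configuration is t₂g⁶ eg⁰: orbital energy -2.4 × 21855 = -52452 cm⁻¹, and 2 additional pairs relative to high-spin add 56120 cm⁻¹, giving 3668 cm⁻¹.
The difference is 3668 − (-8742) = 12410 cm⁻¹, so high-spin lies lower.

12410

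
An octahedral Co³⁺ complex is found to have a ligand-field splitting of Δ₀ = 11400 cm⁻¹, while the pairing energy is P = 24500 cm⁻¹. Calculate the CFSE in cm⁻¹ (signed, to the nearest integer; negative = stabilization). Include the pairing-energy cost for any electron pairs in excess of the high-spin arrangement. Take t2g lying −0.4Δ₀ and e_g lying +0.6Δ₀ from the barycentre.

-4560

Co sits in group 9; removing 3 electrons leaves Co³⁺ with 9 − 3 = 6 d electrons.
Here Δ₀ < P (11400 < 24500), so the high-spin state is favoured.
That gives t2g^4 e_g^2.
Orbital CFSE = -0.4Δ₀ = -0.4 × 11400 = -4560 cm⁻¹.
High-spin has no excess pairs, so no pairing correction applies.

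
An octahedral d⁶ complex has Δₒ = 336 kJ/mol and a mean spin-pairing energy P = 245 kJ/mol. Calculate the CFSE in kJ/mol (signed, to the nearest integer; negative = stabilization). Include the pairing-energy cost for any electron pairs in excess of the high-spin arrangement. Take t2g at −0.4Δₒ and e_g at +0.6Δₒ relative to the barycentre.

-316

Here Δₒ > P (336 > 245), so the low-spin state is favoured.
Filling d⁶ accordingly: t2g^6 e_g^0.
Orbital CFSE = -2.4Δₒ = -2.4 × 336 = -806 kJ/mol.
Excess pairs vs high-spin: 3 − 1 = 2; pairing cost = +490 kJ/mol.
Net CFSE = -806 + 490 = -316 kJ/mol.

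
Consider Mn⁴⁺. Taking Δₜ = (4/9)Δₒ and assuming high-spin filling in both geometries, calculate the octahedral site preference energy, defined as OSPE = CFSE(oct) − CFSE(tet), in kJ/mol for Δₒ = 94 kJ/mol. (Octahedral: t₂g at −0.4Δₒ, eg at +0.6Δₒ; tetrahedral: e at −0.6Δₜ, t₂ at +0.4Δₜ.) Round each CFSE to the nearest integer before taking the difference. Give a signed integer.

-80

Group 7 minus oxidation state +4 gives a d³ configuration for Mn⁴⁺.
Octahedral high-spin t₂g³ eg⁰: CFSE = -1.2 × 94 = -113 kJ/mol.
Tetrahedral e² t₂¹ gives -0.8Δₜ = -0.8 × (4/9) × 94 = -33 kJ/mol.
Subtracting, OSPE = -113 − (-33) = -80 kJ/mol.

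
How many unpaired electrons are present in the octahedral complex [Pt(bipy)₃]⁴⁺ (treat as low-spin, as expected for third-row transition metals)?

0

bipy is neutral, so the +4 overall charge sits on Pt: oxidation state +4.
Group 10 minus oxidation state +4 gives a d⁶ configuration for Pt⁴⁺.
Configuration: t₂g⁶ eg⁰, giving 0 unpaired electrons.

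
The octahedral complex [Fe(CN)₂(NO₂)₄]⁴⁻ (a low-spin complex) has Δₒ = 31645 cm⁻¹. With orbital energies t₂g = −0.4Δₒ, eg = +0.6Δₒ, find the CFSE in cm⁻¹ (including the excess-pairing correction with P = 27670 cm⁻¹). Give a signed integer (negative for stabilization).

Ligand charges: 2×(-1) from CN⁻ and 4×(-1) from NO₂⁻ sum to -6; with overall charge -4, Fe is +2.
Fe is in group 8, so Fe²⁺ is d⁶ (8 − 2 = 6).
The d⁶ electrons fill as t₂g⁶ eg⁰.
CFSE(orbital) = 6×(-0.4Δₒ) + 0×(0.6Δₒ) = -2.4Δₒ; with Δₒ = 31645 cm⁻¹ that is -75948 cm⁻¹.
Pairing penalty: 3 pairs vs 1 in the high-spin reference → 2 extra × P = 55340 cm⁻¹.
Combining: -75948 + 55340 = -20608 cm⁻¹.

-20608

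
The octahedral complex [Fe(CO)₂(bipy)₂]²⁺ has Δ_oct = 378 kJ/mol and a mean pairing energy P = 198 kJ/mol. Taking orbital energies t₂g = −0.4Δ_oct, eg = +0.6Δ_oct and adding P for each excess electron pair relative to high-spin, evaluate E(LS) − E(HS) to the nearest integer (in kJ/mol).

-360

Ligand charges: 2×(+0) from CO and 2×(+0) from bipy sum to +0; with overall charge +2, Fe is +2.
Group 8 minus oxidation state +2 gives a d⁶ configuration for Fe²⁺.
High-spin d⁶ fills as t₂g⁴ eg² with CFSE 4(−0.4) + 2(+0.6) = -0.4Δ_oct = -151 kJ/mol.
For low-spin the configuration is t₂g⁶ eg⁰: orbital energy -2.4 × 378 = -907 kJ/mol, and 2 additional pairs relative to high-spin add 396 kJ/mol, giving -511 kJ/mol.
E(LS) − E(HS) = -511 − (-151) = -360 kJ/mol.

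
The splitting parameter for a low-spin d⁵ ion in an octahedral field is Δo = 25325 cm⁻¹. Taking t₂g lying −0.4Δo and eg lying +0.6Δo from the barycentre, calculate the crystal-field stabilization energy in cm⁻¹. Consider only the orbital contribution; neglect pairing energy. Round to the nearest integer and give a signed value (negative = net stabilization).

Electron filling gives t₂g⁵ eg⁰.
Orbital CFSE = 5(-0.4) + 0(0.6) = -2.0Δo = -2.0 × 25325 = -50650 cm⁻¹.

-50650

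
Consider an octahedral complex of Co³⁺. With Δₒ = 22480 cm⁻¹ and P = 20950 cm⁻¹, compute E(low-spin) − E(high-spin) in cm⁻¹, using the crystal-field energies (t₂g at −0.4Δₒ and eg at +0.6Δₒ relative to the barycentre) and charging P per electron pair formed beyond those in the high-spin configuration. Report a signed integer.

-3060

Co is in group 9, so Co³⁺ is d⁶ (9 − 3 = 6).
High-spin d⁶ fills as t₂g⁴ eg² with CFSE 4(−0.4) + 2(+0.6) = -0.4Δₒ = -8992 cm⁻¹.
Low-spin t₂g⁶ eg⁰ gives -2.4Δₒ = -53952 cm⁻¹, but forming 2 extra pairs costs 2P = 41900 cm⁻¹, so E(LS) = -53952 + 41900 = -12052 cm⁻¹.
The difference is -12052 − (-8992) = -3060 cm⁻¹, so low-spin lies lower.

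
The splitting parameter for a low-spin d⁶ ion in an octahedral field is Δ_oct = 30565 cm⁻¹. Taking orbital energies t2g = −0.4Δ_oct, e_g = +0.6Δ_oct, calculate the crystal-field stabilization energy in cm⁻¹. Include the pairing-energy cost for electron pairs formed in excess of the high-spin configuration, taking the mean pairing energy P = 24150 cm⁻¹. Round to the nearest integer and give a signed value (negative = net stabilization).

Electron filling gives t2g^6 e_g^0.
CFSE(orbital) = 6×(-0.4Δ_oct) + 0×(0.6Δ_oct) = -2.4Δ_oct; with Δ_oct = 30565 cm⁻¹ that is -73356 cm⁻¹.
Pairing penalty: 3 pairs vs 1 in the high-spin reference → 2 extra × P = 48300 cm⁻¹.
Net CFSE = -73356 + 48300 = -25056 cm⁻¹.

-25056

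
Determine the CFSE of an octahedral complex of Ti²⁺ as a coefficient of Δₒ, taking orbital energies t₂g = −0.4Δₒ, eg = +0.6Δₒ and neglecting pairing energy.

-0.8 Δₒ

Ti²⁺: group 4, so d-count = 4 − 2 = 2.
For octahedral d² the high- and low-spin configurations coincide.
Configuration: t₂g² eg⁰.
CFSE = 2(-0.4Δₒ) + 0(0.6Δₒ) = -0.8Δₒ + 0.0Δₒ = -0.8Δₒ.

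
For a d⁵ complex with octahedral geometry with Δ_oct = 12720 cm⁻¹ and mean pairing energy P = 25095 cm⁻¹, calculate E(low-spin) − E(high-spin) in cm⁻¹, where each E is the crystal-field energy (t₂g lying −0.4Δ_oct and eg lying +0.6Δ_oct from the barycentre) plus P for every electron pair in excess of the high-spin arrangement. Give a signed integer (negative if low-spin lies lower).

24750

In the high-spin limit (t₂g³ eg²) the orbital term is 0.0Δ_oct = 0 cm⁻¹, with no excess pairing.
Low-spin: t₂g⁵ eg⁰, orbital CFSE = -2.0Δ_oct = -25440 cm⁻¹; plus 2 excess pairs × P = +50190 cm⁻¹; total 24750 cm⁻¹.
The difference is 24750 − (0) = 24750 cm⁻¹, so high-spin lies lower.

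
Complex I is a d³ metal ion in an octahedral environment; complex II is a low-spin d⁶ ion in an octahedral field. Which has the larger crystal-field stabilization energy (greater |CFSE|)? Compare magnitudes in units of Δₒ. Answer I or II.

I: t2g^3 e_g^0, CFSE = -1.2Δₒ.
II: t2g^6 e_g^0, CFSE = -2.4Δₒ.
So II has the larger |CFSE|.

II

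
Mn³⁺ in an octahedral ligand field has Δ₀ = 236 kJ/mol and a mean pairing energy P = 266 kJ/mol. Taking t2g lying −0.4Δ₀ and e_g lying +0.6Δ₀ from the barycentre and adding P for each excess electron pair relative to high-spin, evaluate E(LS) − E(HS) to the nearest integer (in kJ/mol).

30

Mn³⁺: group 7, so d-count = 7 − 3 = 4.
In the high-spin limit (t2g^3 e_g^1) the orbital term is -0.6Δ₀ = -142 kJ/mol, with no excess pairing.
For low-spin the configuration is t2g^4 e_g^0: orbital energy -1.6 × 236 = -378 kJ/mol, and 1 additional pair relative to high-spin adds 266 kJ/mol, giving -112 kJ/mol.
E(LS) − E(HS) = -112 − (-142) = 30 kJ/mol.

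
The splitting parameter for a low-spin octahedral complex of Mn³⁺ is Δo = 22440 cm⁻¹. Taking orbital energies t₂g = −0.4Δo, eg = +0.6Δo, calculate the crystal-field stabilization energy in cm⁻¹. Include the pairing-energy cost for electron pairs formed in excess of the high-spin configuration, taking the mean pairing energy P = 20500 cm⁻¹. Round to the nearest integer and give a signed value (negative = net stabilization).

-15404

Mn sits in group 7; removing 3 electrons leaves Mn³⁺ with 7 − 3 = 4 d electrons.
Configuration: t₂g⁴ eg⁰.
CFSE(orbital) = 4×(-0.4Δo) + 0×(0.6Δo) = -1.6Δo; with Δo = 22440 cm⁻¹ that is -35904 cm⁻¹.
Relative to high-spin t₂g³ eg¹ (0 paired), the low-spin configuration has 1 additional pair, contributing +1 × 20500 = +20500 cm⁻¹.
Combining: -35904 + 20500 = -15404 cm⁻¹.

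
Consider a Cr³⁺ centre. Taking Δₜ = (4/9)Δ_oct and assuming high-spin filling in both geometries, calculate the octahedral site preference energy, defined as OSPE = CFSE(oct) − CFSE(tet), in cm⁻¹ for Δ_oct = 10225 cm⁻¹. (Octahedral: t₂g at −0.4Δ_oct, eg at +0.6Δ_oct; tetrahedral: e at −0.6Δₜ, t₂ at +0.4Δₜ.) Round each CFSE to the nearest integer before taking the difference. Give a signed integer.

-8634

Cr sits in group 6; removing 3 electrons leaves Cr³⁺ with 6 − 3 = 3 d electrons.
Octahedral (high-spin): t2g^3 e_g^0, CFSE = 3(−0.4) + 0(+0.6) = -1.2Δ_oct = -1.2 × 10225 = -12270 cm⁻¹.
Tetrahedral e^2 t2^1 gives -0.8Δₜ = -0.8 × (4/9) × 10225 = -3636 cm⁻¹.
OSPE = -12270 − (-3636) = -8634 cm⁻¹.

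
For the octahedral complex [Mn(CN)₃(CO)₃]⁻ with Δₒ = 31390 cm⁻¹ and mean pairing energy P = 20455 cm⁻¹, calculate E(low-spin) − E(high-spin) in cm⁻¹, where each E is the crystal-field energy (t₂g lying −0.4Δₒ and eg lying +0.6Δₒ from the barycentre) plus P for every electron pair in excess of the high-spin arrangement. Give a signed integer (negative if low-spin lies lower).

-21870

Ligand charges: 3×(-1) from CN⁻ and 3×(+0) from CO sum to -3; with overall charge -1, Mn is +2.
Group 7 minus oxidation state +2 gives a d⁵ configuration for Mn²⁺.
In the high-spin limit (t₂g³ eg²) the orbital term is 0.0Δₒ = 0 cm⁻¹, with no excess pairing.
For low-spin the configuration is t₂g⁵ eg⁰: orbital energy -2.0 × 31390 = -62780 cm⁻¹, and 2 additional pairs relative to high-spin add 40910 cm⁻¹, giving -21870 cm⁻¹.
E(LS) − E(HS) = -21870 − (0) = -21870 cm⁻¹.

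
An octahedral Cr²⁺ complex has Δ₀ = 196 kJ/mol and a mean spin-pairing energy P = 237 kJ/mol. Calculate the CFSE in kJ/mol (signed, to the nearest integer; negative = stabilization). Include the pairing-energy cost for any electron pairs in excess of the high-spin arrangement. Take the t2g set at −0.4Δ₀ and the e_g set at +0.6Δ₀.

-118

Cr is in group 6, so Cr²⁺ is d⁴ (6 − 2 = 4).
Since Δ₀ = 196 kJ/mol < P = 237 kJ/mol, the complex adopts the high-spin configuration.
That gives t2g^3 e_g^1.
Orbital CFSE = -0.6Δ₀ = -0.6 × 196 = -118 kJ/mol.
High-spin has no excess pairs, so no pairing correction applies.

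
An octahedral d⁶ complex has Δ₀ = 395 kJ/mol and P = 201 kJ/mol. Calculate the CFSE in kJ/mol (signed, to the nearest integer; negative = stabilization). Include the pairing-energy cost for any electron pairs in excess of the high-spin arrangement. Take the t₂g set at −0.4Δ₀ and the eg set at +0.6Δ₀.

With Δ₀ > P the complex is low-spin.
Filling d⁶ accordingly: t₂g⁶ eg⁰.
Orbital CFSE = -2.4Δ₀ = -2.4 × 395 = -948 kJ/mol.
Excess pairs vs high-spin: 3 − 1 = 2; pairing cost = +402 kJ/mol.
Net CFSE = -948 + 402 = -546 kJ/mol.

-546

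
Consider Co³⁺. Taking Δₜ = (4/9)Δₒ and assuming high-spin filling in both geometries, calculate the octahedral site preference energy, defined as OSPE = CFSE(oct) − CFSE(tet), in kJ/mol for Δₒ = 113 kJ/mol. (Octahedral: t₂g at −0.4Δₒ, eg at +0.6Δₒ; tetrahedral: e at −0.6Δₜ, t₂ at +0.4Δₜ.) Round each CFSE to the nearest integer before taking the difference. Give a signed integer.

-15

Group 9 minus oxidation state +3 gives a d⁶ configuration for Co³⁺.
In an octahedral site d⁶ (HS) is t₂g⁴ eg², giving CFSE(oct) = -0.4Δₒ = -45 kJ/mol.
Tetrahedral e³ t₂³ gives -0.6Δₜ = -0.6 × (4/9) × 113 = -30 kJ/mol.
Subtracting, OSPE = -45 − (-30) = -15 kJ/mol.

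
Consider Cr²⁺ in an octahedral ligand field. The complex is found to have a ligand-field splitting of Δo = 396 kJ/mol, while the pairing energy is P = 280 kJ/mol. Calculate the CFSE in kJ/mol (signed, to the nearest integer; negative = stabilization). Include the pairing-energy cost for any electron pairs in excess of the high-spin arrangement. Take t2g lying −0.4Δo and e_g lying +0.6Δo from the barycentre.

-354

Cr is in group 6, so Cr²⁺ is d⁴ (6 − 2 = 4).
Here Δo > P (396 > 280), so the low-spin state is favoured.
Configuration: t2g^4 e_g^0.
Orbital CFSE = -1.6Δo = -1.6 × 396 = -634 kJ/mol.
Excess pairs vs high-spin: 1 − 0 = 1; pairing cost = +280 kJ/mol.
Net CFSE = -634 + 280 = -354 kJ/mol.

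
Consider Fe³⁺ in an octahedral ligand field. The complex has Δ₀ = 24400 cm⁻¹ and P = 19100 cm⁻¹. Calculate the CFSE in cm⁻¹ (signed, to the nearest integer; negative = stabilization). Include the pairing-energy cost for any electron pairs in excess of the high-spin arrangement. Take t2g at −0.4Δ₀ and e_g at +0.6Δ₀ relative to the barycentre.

Fe³⁺: group 8, so d-count = 8 − 3 = 5.
Since Δ₀ = 24400 cm⁻¹ > P = 19100 cm⁻¹, the complex adopts the low-spin configuration.
That gives t2g^5 e_g^0.
Orbital CFSE = -2.0Δ₀ = -2.0 × 24400 = -48800 cm⁻¹.
Excess pairs vs high-spin: 2 − 0 = 2; pairing cost = +38200 cm⁻¹.
Net CFSE = -48800 + 38200 = -10600 cm⁻¹.

-10600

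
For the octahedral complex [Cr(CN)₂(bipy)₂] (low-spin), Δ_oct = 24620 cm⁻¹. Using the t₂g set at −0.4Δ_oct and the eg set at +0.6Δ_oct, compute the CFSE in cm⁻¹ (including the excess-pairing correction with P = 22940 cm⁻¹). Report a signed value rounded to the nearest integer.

-16452

Ligand charges: 2×(-1) from CN⁻ and 2×(+0) from bipy sum to -2; with overall charge +0, Cr is +2.
Cr²⁺: group 6, so d-count = 6 − 2 = 4.
Configuration: t₂g⁴ eg⁰.
CFSE(orbital) = 4×(-0.4Δ_oct) + 0×(0.6Δ_oct) = -1.6Δ_oct; with Δ_oct = 24620 cm⁻¹ that is -39392 cm⁻¹.
Relative to high-spin t₂g³ eg¹ (0 paired), the low-spin configuration has 1 additional pair, contributing +1 × 22940 = +22940 cm⁻¹.
Net CFSE = -39392 + 22940 = -16452 cm⁻¹.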